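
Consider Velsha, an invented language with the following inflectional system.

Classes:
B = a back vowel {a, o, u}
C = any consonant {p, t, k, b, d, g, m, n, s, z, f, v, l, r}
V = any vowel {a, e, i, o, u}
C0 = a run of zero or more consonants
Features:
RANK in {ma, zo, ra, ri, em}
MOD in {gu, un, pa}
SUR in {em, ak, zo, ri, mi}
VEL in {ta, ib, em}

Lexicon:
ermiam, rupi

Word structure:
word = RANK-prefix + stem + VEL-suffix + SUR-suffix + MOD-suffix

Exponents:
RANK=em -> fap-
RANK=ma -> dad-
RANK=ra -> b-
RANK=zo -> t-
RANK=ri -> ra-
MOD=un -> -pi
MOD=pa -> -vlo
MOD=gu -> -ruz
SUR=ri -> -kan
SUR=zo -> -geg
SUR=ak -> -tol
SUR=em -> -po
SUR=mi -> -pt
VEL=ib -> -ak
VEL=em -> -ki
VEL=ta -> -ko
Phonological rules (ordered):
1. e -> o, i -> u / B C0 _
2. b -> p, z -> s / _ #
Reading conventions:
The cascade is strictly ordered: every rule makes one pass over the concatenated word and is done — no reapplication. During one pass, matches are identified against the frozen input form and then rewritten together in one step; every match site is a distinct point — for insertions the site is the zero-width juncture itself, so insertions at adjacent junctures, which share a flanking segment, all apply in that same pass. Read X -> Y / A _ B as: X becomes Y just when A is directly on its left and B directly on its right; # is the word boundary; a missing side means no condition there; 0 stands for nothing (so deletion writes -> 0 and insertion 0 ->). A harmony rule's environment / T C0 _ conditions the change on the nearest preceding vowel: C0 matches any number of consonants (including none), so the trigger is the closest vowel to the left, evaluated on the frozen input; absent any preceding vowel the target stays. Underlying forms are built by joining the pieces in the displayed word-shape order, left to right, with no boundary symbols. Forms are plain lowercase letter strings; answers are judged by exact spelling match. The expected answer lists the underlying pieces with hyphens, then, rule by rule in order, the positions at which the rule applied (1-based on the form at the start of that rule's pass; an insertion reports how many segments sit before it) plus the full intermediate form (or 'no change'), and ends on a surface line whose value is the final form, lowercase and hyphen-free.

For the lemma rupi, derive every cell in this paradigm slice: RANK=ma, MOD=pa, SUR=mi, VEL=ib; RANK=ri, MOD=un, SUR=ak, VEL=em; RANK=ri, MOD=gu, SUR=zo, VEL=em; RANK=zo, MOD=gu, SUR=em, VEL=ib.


cell RANK=ma, MOD=pa, SUR=mi, VEL=ib:
underlying: dad-rupi-ak-pt-vlo
1. e -> o, i -> u / B C0 _: fires at position(s) 7: dadrupuakptvlo
2. b -> p, z -> s / _ #: no change
surface: dadrupuakptvlo

cell RANK=ri, MOD=un, SUR=ak, VEL=em:
underlying: ra-rupi-ki-tol-pi
1. e -> o, i -> u / B C0 _: fires at position(s) 6, 13: rarupukitolpu
2. b -> p, z -> s / _ #: no change
surface: rarupukitolpu

cell RANK=ri, MOD=gu, SUR=zo, VEL=em:
underlying: ra-rupi-ki-geg-ruz
1. e -> o, i -> u / B C0 _: fires at position(s) 6: rarupukigegruz
2. b -> p, z -> s / _ #: fires at position(s) 14: rarupukigegrus
surface: rarupukigegrus

cell RANK=zo, MOD=gu, SUR=em, VEL=ib:
underlying: t-rupi-ak-po-ruz
1. e -> o, i -> u / B C0 _: fires at position(s) 5: trupuakporuz
2. b -> p, z -> s / _ #: fires at position(s) 12: trupuakporus
surface: trupuakporus


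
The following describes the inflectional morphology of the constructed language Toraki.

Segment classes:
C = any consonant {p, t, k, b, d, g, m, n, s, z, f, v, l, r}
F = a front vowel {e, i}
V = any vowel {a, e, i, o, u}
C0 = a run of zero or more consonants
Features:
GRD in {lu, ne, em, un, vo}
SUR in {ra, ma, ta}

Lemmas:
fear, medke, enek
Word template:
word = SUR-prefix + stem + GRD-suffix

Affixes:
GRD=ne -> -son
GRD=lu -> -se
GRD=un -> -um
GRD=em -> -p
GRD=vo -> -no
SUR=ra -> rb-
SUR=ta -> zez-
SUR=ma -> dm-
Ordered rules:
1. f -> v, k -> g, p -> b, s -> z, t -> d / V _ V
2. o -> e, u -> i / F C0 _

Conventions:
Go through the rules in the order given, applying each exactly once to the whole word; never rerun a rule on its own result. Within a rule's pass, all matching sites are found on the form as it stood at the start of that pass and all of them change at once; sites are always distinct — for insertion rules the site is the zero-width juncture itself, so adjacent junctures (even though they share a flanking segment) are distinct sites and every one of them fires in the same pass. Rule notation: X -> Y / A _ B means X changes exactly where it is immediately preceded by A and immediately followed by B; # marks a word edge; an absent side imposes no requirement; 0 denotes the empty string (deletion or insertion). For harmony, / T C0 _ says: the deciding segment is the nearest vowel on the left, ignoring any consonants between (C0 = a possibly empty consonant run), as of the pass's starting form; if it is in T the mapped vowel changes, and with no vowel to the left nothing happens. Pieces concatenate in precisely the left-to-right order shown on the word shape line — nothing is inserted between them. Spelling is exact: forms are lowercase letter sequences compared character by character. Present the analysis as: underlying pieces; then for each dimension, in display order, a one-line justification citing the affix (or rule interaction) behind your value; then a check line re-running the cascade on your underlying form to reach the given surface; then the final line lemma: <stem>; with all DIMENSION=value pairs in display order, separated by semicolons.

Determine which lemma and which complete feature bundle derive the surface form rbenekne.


underlying: rb-enek-no
GRD=vo - signalled by the affix -no
SUR=ra - signalled by the affix rb-
check: rbenekno -> rbenekno -> rbenekne
lemma: enek; GRD=vo; SUR=ra


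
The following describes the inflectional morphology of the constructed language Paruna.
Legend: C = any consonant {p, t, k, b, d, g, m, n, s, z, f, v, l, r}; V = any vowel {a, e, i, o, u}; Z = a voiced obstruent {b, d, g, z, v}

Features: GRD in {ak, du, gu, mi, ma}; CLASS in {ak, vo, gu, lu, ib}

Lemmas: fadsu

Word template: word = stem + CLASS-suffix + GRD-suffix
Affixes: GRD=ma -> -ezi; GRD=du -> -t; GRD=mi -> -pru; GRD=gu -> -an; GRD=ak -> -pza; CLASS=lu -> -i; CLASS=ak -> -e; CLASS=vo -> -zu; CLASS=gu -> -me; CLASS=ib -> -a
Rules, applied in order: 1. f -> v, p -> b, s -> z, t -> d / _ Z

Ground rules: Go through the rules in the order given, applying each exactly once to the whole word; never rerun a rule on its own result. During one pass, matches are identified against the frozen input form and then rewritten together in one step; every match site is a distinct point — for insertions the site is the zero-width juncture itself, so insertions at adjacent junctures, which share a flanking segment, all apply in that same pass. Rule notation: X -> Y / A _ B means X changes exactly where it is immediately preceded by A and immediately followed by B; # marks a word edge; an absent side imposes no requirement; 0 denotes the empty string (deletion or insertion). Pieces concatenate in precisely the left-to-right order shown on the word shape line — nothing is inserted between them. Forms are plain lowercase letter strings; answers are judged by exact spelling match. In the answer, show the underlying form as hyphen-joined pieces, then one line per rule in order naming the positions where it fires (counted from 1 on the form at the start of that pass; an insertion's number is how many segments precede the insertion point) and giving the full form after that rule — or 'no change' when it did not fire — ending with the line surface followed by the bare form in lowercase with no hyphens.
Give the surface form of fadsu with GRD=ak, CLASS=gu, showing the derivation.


underlying: fadsu-me-pza
1. f -> v, p -> b, s -> z, t -> d / _ Z: fires at position(s) 8: fadsumebza
surface: fadsumebza


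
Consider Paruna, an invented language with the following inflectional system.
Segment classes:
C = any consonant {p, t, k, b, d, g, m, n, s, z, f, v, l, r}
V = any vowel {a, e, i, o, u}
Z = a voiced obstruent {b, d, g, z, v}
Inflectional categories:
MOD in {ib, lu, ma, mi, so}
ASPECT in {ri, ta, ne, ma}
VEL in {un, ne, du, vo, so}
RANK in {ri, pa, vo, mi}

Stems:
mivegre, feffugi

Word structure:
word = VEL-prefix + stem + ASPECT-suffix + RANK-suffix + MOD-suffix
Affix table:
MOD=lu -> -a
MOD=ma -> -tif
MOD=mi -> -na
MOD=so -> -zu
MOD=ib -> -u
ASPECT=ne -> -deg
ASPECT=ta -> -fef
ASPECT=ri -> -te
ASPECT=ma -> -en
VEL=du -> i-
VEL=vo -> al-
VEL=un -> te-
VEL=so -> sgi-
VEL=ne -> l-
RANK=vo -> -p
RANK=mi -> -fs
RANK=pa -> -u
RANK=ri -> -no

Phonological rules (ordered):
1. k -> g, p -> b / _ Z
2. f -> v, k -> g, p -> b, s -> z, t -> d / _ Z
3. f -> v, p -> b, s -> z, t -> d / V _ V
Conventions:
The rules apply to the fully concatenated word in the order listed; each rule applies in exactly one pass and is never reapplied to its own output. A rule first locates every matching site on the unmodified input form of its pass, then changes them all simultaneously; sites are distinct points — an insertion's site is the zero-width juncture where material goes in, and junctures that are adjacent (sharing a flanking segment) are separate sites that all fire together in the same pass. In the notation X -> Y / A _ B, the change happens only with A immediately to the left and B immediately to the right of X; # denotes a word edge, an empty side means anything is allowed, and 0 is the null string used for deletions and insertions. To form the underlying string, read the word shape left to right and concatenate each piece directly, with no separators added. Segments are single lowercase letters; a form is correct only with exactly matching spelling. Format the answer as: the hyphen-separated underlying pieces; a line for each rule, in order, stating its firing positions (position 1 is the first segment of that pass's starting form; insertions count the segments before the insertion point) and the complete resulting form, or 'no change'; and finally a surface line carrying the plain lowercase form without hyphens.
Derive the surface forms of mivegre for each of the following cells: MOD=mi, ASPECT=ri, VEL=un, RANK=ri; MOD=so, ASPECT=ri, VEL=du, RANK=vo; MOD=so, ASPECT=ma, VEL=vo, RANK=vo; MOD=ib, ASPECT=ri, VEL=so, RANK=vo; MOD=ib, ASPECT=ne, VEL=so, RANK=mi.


cell MOD=mi, ASPECT=ri, VEL=un, RANK=ri:
underlying: te-mivegre-te-no-na
1. k -> g, p -> b / _ Z: no change
2. f -> v, k -> g, p -> b, s -> z, t -> d / _ Z: no change
3. f -> v, p -> b, s -> z, t -> d / V _ V: fires at position(s) 10: temivegredenona
surface: temivegredenona

cell MOD=so, ASPECT=ri, VEL=du, RANK=vo:
underlying: i-mivegre-te-p-zu
1. k -> g, p -> b / _ Z: fires at position(s) 11: imivegretebzu
2. f -> v, k -> g, p -> b, s -> z, t -> d / _ Z: no change
3. f -> v, p -> b, s -> z, t -> d / V _ V: fires at position(s) 9: imivegredebzu
surface: imivegredebzu

cell MOD=so, ASPECT=ma, VEL=vo, RANK=vo:
underlying: al-mivegre-en-p-zu
1. k -> g, p -> b / _ Z: fires at position(s) 12: almivegreenbzu
2. f -> v, k -> g, p -> b, s -> z, t -> d / _ Z: no change
3. f -> v, p -> b, s -> z, t -> d / V _ V: no change
surface: almivegreenbzu

cell MOD=ib, ASPECT=ri, VEL=so, RANK=vo:
underlying: sgi-mivegre-te-p-u
1. k -> g, p -> b / _ Z: no change
2. f -> v, k -> g, p -> b, s -> z, t -> d / _ Z: fires at position(s) 1: zgimivegretepu
3. f -> v, p -> b, s -> z, t -> d / V _ V: fires at position(s) 11, 13: zgimivegredebu
surface: zgimivegredebu

cell MOD=ib, ASPECT=ne, VEL=so, RANK=mi:
underlying: sgi-mivegre-deg-fs-u
1. k -> g, p -> b / _ Z: no change
2. f -> v, k -> g, p -> b, s -> z, t -> d / _ Z: fires at position(s) 1: zgimivegredegfsu
3. f -> v, p -> b, s -> z, t -> d / V _ V: no change
surface: zgimivegredegfsu


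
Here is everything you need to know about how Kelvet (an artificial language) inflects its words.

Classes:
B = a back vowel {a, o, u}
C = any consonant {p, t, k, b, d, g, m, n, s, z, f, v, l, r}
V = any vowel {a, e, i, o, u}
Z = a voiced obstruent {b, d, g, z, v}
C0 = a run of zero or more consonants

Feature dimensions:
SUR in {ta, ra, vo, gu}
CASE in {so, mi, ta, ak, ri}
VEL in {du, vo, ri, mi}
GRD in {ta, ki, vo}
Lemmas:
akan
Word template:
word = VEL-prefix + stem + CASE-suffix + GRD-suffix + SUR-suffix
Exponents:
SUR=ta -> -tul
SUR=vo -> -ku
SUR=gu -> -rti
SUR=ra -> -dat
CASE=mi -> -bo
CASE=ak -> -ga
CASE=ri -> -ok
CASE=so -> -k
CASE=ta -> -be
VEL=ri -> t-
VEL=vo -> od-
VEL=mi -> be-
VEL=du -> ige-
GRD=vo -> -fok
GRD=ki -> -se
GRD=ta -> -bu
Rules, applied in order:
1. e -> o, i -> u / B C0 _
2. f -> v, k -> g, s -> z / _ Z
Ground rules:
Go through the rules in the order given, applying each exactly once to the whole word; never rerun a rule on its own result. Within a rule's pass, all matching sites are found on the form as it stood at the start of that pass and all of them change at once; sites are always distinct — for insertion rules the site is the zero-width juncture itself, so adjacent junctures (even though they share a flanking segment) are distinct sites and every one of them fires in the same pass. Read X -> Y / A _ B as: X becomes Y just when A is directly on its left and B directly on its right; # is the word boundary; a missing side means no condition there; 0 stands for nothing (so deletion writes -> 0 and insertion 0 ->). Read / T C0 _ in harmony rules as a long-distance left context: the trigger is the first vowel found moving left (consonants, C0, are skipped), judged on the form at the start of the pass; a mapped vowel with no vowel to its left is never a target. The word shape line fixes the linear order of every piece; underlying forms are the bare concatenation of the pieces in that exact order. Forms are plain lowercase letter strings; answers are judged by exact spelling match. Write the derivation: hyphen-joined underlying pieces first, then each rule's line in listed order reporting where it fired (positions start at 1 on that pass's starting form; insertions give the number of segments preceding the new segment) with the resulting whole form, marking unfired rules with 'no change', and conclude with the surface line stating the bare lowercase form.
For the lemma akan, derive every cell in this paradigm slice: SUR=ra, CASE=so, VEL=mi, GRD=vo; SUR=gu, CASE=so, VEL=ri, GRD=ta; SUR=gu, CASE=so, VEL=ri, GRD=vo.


cell SUR=ra, CASE=so, VEL=mi, GRD=vo:
underlying: be-akan-k-fok-dat
1. e -> o, i -> u / B C0 _: no change
2. f -> v, k -> g, s -> z / _ Z: fires at position(s) 10: beakankfogdat
surface: beakankfogdat

cell SUR=gu, CASE=so, VEL=ri, GRD=ta:
underlying: t-akan-k-bu-rti
1. e -> o, i -> u / B C0 _: fires at position(s) 11: takankburtu
2. f -> v, k -> g, s -> z / _ Z: fires at position(s) 6: takangburtu
surface: takangburtu

cell SUR=gu, CASE=so, VEL=ri, GRD=vo:
underlying: t-akan-k-fok-rti
1. e -> o, i -> u / B C0 _: fires at position(s) 12: takankfokrtu
2. f -> v, k -> g, s -> z / _ Z: no change
surface: takankfokrtu


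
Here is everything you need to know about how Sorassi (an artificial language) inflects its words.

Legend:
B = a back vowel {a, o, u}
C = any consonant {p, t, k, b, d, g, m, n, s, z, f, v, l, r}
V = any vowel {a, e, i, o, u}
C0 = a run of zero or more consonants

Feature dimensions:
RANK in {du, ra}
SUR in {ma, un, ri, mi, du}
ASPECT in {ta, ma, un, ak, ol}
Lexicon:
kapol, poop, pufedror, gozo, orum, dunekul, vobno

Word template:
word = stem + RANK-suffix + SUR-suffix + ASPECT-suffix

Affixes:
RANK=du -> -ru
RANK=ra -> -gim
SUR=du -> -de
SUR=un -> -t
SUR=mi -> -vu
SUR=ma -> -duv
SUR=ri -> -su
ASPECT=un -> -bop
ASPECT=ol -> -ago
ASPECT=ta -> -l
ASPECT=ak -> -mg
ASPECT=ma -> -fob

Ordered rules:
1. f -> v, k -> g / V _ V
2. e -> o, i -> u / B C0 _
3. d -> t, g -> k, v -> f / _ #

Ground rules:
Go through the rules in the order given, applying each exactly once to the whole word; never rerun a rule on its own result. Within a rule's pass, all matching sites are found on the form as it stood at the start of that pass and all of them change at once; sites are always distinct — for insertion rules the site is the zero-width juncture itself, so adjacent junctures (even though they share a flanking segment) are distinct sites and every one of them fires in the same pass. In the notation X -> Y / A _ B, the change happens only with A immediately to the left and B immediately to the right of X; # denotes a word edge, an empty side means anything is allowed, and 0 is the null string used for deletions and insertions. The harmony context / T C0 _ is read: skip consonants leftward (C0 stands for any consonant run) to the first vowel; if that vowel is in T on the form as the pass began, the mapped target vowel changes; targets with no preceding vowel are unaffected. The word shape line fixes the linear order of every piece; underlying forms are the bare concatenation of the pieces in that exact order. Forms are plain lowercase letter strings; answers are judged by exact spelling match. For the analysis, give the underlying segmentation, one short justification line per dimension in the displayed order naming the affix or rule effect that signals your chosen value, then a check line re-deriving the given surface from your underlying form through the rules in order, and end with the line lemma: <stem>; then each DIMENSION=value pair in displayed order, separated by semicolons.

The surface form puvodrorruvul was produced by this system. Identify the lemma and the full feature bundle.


underlying: pufedror-ru-vu-l
RANK=du - signalled by the affix -ru
SUR=mi - signalled by the affix -vu
ASPECT=ta - signalled by the affix -l
check: pufedrorruvul -> puvedrorruvul -> puvodrorruvul -> puvodrorruvul
lemma: pufedror; RANK=du; SUR=mi; ASPECT=ta


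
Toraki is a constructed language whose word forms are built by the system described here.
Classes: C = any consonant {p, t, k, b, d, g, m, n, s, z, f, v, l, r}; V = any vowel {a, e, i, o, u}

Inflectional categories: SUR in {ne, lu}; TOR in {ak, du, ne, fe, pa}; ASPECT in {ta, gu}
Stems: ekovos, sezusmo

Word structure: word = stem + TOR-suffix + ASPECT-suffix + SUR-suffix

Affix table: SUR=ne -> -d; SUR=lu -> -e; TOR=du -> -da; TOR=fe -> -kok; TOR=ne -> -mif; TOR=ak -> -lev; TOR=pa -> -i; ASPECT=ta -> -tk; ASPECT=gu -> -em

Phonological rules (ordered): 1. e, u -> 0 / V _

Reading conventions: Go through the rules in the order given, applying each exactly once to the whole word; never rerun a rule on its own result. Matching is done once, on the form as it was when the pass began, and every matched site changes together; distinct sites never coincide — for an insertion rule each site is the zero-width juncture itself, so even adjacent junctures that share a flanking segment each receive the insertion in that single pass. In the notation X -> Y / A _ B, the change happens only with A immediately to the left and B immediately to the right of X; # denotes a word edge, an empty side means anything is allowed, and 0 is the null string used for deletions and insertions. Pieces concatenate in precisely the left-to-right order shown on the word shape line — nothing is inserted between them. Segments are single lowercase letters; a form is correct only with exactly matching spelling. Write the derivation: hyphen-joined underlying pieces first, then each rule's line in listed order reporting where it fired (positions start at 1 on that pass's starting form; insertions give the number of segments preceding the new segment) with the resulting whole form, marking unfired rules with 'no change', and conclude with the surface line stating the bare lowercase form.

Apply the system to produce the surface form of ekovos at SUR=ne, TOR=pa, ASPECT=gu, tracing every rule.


underlying: ekovos-i-em-d
1. e, u -> 0 / V _: fires at position(s) 8: ekovosimd
surface: ekovosimd


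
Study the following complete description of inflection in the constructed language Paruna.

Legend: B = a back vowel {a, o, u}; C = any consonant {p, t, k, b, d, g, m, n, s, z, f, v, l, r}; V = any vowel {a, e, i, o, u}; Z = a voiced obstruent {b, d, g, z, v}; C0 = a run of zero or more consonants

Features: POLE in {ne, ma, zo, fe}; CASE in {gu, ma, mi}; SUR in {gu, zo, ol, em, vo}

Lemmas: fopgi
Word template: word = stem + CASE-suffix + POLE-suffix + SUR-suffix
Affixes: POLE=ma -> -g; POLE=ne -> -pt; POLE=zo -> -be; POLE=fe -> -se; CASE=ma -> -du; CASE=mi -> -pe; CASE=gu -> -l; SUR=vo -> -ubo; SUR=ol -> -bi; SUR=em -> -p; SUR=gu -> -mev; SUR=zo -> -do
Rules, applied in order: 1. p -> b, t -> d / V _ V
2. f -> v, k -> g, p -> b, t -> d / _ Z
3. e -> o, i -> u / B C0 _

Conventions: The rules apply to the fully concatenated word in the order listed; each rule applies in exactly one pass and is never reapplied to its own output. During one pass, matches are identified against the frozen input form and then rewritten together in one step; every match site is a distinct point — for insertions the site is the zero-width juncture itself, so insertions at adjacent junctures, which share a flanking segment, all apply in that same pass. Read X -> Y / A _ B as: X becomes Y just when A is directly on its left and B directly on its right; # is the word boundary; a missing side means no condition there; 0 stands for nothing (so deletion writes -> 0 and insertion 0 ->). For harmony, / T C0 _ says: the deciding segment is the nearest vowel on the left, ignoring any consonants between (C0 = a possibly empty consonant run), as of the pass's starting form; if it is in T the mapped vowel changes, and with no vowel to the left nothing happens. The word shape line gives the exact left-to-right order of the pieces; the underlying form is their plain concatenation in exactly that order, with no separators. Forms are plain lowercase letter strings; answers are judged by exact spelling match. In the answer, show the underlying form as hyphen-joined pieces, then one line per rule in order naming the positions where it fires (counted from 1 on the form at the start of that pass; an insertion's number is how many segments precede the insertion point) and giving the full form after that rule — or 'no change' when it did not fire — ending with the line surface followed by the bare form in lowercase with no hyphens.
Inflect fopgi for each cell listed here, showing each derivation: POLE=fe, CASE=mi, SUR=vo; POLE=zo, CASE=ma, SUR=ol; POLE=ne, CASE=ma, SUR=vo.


cell POLE=fe, CASE=mi, SUR=vo:
underlying: fopgi-pe-se-ubo
1. p -> b, t -> d / V _ V: fires at position(s) 6: fopgibeseubo
2. f -> v, k -> g, p -> b, t -> d / _ Z: fires at position(s) 3: fobgibeseubo
3. e -> o, i -> u / B C0 _: fires at position(s) 5: fobgubeseubo
surface: fobgubeseubo

cell POLE=zo, CASE=ma, SUR=ol:
underlying: fopgi-du-be-bi
1. p -> b, t -> d / V _ V: no change
2. f -> v, k -> g, p -> b, t -> d / _ Z: fires at position(s) 3: fobgidubebi
3. e -> o, i -> u / B C0 _: fires at position(s) 5, 9: fobgudubobi
surface: fobgudubobi

cell POLE=ne, CASE=ma, SUR=vo:
underlying: fopgi-du-pt-ubo
1. p -> b, t -> d / V _ V: no change
2. f -> v, k -> g, p -> b, t -> d / _ Z: fires at position(s) 3: fobgiduptubo
3. e -> o, i -> u / B C0 _: fires at position(s) 5: fobguduptubo
surface: fobguduptubo


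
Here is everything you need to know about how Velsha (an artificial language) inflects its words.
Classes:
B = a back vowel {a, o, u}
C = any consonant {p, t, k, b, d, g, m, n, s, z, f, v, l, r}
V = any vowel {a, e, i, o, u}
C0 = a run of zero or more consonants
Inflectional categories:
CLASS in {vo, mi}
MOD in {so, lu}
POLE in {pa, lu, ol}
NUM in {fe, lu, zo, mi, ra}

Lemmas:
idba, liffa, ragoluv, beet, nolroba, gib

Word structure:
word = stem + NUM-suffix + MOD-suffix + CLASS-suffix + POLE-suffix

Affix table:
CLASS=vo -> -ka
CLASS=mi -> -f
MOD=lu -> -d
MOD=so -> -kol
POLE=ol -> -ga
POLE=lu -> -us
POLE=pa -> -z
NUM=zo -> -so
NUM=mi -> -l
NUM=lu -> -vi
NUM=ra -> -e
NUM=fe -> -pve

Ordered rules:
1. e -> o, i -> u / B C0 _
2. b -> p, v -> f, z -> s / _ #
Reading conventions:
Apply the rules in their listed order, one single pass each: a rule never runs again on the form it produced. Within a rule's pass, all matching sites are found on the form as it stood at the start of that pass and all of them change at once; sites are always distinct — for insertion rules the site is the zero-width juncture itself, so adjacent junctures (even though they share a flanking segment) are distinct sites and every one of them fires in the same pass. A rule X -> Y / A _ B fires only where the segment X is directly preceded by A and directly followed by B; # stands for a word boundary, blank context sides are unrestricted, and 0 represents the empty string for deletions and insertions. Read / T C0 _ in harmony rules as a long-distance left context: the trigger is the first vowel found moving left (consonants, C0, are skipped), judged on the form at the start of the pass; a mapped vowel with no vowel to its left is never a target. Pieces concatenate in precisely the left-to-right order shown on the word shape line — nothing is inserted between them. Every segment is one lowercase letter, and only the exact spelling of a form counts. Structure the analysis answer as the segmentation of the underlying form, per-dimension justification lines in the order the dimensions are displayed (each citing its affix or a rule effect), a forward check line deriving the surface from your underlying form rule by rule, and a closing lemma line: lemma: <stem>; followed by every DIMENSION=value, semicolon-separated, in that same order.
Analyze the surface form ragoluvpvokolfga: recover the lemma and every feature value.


underlying: ragoluv-pve-kol-f-ga
CLASS=mi - signalled by the affix -f
MOD=so - signalled by the affix -kol
POLE=ol - signalled by the affix -ga
NUM=fe - signalled by the affix -pve
check: ragoluvpvekolfga -> ragoluvpvokolfga -> ragoluvpvokolfga
lemma: ragoluv; CLASS=mi; MOD=so; POLE=ol; NUM=fe


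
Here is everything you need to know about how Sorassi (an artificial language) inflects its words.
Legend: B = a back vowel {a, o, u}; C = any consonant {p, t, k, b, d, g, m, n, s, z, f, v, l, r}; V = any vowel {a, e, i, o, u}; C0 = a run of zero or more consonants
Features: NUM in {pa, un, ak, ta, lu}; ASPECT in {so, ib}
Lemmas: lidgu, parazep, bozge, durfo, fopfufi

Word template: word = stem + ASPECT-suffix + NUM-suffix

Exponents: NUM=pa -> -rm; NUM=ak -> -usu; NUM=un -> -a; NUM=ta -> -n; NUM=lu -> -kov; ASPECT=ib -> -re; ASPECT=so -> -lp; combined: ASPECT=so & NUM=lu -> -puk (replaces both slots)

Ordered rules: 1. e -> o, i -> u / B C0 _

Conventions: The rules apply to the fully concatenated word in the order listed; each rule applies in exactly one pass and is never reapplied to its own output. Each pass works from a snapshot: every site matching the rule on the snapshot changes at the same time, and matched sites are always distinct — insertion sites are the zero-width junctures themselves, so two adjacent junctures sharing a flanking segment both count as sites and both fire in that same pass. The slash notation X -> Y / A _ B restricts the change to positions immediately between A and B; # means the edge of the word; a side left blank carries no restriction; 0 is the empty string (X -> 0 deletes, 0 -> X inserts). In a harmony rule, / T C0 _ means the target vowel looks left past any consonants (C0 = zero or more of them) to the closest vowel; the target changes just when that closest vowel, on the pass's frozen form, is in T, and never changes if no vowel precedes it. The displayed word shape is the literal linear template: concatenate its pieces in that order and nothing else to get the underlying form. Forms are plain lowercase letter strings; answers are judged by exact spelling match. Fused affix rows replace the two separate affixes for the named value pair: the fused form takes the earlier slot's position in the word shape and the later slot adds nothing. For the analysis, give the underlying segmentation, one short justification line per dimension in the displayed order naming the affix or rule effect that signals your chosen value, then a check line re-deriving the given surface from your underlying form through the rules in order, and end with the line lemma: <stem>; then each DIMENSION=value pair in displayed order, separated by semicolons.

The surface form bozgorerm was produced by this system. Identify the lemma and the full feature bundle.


underlying: bozge-re-rm
NUM=pa - signalled by the affix -rm
ASPECT=ib - signalled by the affix -re
check: bozgererm -> bozgorerm
lemma: bozge; NUM=pa; ASPECT=ib


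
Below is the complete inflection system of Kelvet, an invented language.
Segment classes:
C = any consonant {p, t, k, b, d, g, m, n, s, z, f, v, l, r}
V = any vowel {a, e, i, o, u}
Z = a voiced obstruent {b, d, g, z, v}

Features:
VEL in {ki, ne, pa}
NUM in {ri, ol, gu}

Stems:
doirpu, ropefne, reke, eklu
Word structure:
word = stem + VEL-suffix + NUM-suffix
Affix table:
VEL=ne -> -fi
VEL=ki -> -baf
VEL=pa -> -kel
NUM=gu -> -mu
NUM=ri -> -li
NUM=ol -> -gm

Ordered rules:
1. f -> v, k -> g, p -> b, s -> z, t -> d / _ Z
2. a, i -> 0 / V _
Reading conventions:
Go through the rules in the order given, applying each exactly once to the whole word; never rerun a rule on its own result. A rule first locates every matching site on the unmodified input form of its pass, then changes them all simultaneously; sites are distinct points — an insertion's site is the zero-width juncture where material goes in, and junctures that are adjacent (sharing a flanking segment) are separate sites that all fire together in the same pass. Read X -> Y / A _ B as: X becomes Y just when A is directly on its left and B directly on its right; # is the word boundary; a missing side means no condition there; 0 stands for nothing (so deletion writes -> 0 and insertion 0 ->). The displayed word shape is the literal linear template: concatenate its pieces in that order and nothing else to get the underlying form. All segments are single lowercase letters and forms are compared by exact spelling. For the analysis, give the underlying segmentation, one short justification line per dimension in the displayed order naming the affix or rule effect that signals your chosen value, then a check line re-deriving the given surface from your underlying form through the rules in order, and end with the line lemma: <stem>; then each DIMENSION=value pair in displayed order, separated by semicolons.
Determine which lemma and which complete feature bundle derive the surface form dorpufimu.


underlying: doirpu-fi-mu
VEL=ne - signalled by the affix -fi
NUM=gu - signalled by the affix -mu
check: doirpufimu -> doirpufimu -> dorpufimu
lemma: doirpu; VEL=ne; NUM=gu


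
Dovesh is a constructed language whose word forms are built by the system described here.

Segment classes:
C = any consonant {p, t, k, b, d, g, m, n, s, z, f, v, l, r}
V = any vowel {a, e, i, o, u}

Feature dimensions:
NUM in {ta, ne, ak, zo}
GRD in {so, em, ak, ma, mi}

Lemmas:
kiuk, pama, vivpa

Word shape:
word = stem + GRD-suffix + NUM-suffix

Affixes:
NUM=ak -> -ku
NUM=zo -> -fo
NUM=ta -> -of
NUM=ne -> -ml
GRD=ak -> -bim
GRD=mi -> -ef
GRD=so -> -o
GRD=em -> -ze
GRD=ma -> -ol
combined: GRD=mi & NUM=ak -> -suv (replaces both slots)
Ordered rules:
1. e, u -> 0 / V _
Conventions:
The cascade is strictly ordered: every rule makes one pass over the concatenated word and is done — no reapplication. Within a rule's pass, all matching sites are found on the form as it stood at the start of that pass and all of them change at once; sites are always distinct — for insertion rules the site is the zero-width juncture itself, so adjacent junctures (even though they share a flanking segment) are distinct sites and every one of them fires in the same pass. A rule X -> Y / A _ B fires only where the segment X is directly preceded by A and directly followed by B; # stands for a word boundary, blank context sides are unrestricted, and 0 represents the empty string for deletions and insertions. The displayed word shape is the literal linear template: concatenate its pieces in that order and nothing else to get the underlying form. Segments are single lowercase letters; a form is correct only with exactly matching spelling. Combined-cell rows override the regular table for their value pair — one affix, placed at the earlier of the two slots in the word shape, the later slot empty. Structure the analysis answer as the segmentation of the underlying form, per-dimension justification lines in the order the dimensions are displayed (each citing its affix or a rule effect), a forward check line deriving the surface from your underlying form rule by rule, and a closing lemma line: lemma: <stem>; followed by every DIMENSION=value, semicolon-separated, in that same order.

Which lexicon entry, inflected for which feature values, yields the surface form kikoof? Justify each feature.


underlying: kiuk-o-of
NUM=ta - signalled by the affix -of
GRD=so - signalled by the affix -o
check: kiukoof -> kikoof
lemma: kiuk; NUM=ta; GRD=so


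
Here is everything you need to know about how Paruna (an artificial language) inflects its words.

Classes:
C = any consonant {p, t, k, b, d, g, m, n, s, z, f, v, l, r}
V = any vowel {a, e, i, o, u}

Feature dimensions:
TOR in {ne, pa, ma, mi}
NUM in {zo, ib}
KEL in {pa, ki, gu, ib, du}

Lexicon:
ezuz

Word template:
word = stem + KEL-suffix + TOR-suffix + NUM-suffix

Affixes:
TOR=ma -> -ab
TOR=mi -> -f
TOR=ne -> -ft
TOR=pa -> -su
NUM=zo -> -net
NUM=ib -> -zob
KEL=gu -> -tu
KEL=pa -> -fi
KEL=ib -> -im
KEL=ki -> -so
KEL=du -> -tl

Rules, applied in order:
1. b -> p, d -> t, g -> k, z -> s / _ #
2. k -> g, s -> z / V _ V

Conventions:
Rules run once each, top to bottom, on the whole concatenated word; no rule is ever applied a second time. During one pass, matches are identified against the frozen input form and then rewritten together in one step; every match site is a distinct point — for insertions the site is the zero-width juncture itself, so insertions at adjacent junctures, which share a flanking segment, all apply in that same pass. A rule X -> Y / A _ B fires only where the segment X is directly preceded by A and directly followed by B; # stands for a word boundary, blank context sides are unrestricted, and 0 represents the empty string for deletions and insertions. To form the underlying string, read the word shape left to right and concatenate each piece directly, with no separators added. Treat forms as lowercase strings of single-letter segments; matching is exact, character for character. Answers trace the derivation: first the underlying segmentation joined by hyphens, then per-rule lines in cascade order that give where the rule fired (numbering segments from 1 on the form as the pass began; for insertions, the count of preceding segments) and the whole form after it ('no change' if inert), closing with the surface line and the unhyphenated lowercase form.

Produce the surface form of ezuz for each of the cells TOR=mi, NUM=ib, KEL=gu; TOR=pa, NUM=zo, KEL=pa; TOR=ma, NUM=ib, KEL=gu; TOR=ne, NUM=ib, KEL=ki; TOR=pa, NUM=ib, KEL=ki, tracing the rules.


cell TOR=mi, NUM=ib, KEL=gu:
underlying: ezuz-tu-f-zob
1. b -> p, d -> t, g -> k, z -> s / _ #: fires at position(s) 10: ezuztufzop
2. k -> g, s -> z / V _ V: no change
surface: ezuztufzop

cell TOR=pa, NUM=zo, KEL=pa:
underlying: ezuz-fi-su-net
1. b -> p, d -> t, g -> k, z -> s / _ #: no change
2. k -> g, s -> z / V _ V: fires at position(s) 7: ezuzfizunet
surface: ezuzfizunet

cell TOR=ma, NUM=ib, KEL=gu:
underlying: ezuz-tu-ab-zob
1. b -> p, d -> t, g -> k, z -> s / _ #: fires at position(s) 11: ezuztuabzop
2. k -> g, s -> z / V _ V: no change
surface: ezuztuabzop

cell TOR=ne, NUM=ib, KEL=ki:
underlying: ezuz-so-ft-zob
1. b -> p, d -> t, g -> k, z -> s / _ #: fires at position(s) 11: ezuzsoftzop
2. k -> g, s -> z / V _ V: no change
surface: ezuzsoftzop

cell TOR=pa, NUM=ib, KEL=ki:
underlying: ezuz-so-su-zob
1. b -> p, d -> t, g -> k, z -> s / _ #: fires at position(s) 11: ezuzsosuzop
2. k -> g, s -> z / V _ V: fires at position(s) 7: ezuzsozuzop
surface: ezuzsozuzop


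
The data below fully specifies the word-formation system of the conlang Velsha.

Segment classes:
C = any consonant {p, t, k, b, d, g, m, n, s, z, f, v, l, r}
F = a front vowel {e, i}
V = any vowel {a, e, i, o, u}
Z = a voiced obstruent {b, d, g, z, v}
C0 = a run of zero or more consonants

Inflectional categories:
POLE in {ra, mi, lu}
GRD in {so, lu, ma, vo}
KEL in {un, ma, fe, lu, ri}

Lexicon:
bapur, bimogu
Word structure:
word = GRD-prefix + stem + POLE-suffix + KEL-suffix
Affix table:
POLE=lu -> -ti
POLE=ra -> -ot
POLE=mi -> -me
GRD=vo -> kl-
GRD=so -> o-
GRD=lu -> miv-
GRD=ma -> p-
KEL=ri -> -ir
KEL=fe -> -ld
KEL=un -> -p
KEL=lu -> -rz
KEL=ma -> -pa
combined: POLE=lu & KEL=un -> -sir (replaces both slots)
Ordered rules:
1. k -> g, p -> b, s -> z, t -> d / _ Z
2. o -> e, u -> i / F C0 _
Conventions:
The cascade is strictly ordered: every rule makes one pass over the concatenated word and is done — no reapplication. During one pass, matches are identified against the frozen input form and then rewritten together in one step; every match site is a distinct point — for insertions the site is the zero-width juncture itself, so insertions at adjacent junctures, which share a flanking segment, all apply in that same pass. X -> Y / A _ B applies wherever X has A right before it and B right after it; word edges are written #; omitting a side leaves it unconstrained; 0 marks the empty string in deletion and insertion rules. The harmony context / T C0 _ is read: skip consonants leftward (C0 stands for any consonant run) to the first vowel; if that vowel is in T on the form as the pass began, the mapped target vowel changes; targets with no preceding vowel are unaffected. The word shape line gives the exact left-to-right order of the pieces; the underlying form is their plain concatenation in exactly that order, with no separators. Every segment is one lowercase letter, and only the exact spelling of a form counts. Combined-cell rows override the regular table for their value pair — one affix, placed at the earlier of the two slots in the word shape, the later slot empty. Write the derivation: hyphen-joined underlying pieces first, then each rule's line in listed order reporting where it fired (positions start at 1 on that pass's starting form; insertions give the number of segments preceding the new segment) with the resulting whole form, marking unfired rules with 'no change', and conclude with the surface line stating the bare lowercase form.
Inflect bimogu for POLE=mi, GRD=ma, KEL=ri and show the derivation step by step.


underlying: p-bimogu-me-ir
1. k -> g, p -> b, s -> z, t -> d / _ Z: fires at position(s) 1: bbimogumeir
2. o -> e, u -> i / F C0 _: fires at position(s) 5: bbimegumeir
surface: bbimegumeir


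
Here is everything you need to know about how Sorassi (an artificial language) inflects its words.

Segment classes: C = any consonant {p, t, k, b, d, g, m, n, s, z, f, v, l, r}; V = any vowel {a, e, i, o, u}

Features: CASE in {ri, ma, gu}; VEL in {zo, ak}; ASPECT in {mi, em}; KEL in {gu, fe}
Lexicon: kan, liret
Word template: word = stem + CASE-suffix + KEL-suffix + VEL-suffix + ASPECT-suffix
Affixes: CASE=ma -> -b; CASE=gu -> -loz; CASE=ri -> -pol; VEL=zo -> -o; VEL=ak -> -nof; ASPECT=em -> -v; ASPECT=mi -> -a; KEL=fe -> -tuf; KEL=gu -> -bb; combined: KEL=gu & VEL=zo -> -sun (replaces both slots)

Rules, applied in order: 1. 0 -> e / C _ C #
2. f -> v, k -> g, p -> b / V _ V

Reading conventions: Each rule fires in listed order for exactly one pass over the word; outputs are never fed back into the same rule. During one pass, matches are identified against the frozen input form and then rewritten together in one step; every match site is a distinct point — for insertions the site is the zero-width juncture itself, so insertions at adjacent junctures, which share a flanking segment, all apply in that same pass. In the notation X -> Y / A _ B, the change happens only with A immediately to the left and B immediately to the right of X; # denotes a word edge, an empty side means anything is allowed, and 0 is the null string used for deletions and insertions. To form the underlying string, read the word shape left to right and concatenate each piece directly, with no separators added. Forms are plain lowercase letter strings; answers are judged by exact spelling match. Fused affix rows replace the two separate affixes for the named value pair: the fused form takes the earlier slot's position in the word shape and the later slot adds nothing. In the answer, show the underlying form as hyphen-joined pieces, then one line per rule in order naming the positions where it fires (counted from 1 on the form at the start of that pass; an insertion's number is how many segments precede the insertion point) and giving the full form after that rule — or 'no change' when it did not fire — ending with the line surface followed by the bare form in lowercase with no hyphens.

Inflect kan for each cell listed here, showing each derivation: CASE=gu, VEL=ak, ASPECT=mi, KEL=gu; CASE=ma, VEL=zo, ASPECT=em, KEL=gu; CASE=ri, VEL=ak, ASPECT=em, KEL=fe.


cell CASE=gu, VEL=ak, ASPECT=mi, KEL=gu:
underlying: kan-loz-bb-nof-a
1. 0 -> e / C _ C #: no change
2. f -> v, k -> g, p -> b / V _ V: fires at position(s) 11: kanlozbbnova
surface: kanlozbbnova

cell CASE=ma, VEL=zo, ASPECT=em, KEL=gu:
underlying: kan-b-sun-v
1. 0 -> e / C _ C #: inserts after position(s) 7: kanbsunev
2. f -> v, k -> g, p -> b / V _ V: no change
surface: kanbsunev

cell CASE=ri, VEL=ak, ASPECT=em, KEL=fe:
underlying: kan-pol-tuf-nof-v
1. 0 -> e / C _ C #: inserts after position(s) 12: kanpoltufnofev
2. f -> v, k -> g, p -> b / V _ V: fires at position(s) 12: kanpoltufnovev
surface: kanpoltufnovev
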